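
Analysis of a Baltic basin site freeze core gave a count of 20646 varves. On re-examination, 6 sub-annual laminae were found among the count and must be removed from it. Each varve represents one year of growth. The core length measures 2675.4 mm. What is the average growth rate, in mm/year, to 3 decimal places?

After corrections the count is 20646 − 6 = 20640 varves.
Extension rate ≈ 2675.4 / 20640 = 0.130 mm/year.

0.130 mm/year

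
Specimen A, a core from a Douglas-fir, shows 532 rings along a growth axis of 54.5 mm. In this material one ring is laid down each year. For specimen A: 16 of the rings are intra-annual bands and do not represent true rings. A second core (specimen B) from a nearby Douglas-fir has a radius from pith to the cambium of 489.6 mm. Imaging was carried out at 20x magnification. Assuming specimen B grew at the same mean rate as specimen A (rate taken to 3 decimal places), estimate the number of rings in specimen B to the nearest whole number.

Specimen A: after corrections the count is 532 − 16 = 516 rings.
A: 54.5 mm over 516 years gives 54.5 / 516 ≈ 0.106 mm/yr.
B spans 489.6 / 0.106 = 4618.87 years ≈ 4619 rings.

4619 rings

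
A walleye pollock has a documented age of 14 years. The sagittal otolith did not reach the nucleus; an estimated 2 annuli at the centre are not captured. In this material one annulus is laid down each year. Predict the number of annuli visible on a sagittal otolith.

At one annulus per year, 14 years correspond to 14 annuli.
Less the 2 uncaptured annuli: 14 − 2 = 12.

12 annuli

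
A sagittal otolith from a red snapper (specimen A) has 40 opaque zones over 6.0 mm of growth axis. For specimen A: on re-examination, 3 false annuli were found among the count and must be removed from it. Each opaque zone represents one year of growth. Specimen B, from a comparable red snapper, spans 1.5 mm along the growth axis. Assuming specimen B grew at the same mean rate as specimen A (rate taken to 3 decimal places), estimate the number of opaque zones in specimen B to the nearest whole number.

9 opaque zones

Specimen A: adjusted count: 40 − 3 = 37 opaque zones.
A: Mean rate = 6.0 mm / 37 years ≈ 0.162 mm per year.
Specimen B: 1.5 mm / 0.162 mm per year = 9.26 years ≈ 9 opaque zones.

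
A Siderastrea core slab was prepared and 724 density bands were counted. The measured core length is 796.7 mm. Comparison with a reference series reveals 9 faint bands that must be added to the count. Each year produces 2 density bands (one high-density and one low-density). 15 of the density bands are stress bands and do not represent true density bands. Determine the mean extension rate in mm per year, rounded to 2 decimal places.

True density band count = 724 − 15 + 9 = 718.
718 density bands at 2 per year is 718 / 2 = 359 years.
Mean rate = 796.7 mm / 359 years ≈ 2.22 mm per year.

2.22 mm per year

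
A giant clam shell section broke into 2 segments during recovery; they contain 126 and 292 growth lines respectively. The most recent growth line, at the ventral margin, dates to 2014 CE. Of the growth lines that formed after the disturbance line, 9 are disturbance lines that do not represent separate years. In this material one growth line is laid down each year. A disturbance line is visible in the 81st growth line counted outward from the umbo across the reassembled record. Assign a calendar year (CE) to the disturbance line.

1686 CE

Total growth lines = 126 + 292 = 418.
The disturbance line sits at growth line 81 from the umbo, so 418 − 81 = 337 growth lines formed after it.
337 − 9 false = 328 true growth lines after the disturbance line.
2014 − 328 = 1686 CE.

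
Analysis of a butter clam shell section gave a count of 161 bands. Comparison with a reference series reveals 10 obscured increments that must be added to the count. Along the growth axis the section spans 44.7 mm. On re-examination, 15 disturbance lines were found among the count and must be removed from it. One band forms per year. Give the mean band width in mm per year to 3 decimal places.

Adjusted count: 161 − 15 + 10 = 156 bands.
Extension rate ≈ 44.7 / 156 = 0.287 mm per year.

0.287 mm per year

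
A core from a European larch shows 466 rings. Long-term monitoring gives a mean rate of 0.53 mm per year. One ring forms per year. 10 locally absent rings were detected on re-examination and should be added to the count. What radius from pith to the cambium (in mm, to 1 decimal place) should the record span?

252.3 mm

Adjusted count: 466 + 10 = 476 rings.
Length ≈ 0.53 × 476 = 252.3 mm.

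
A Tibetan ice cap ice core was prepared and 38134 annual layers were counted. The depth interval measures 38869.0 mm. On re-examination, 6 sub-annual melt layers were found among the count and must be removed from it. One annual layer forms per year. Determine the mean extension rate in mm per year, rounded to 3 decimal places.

Adjusted count: 38134 − 6 = 38128 annual layers.
Mean rate = 38869.0 mm / 38128 years ≈ 1.019 mm per year.

1.019 mm per year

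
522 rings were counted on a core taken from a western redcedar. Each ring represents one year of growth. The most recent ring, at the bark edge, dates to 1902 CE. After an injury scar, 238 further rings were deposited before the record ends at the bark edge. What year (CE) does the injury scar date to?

238 rings formed after the injury scar.
1902 − 238 = 1664 CE.

1664 CE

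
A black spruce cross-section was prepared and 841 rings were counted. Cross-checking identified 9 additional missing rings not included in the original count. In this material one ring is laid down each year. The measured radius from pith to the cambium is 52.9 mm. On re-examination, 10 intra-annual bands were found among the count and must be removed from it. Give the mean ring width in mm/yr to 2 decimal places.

Correcting the raw count gives 841 − 10 + 9 = 840 true rings.
Extension rate ≈ 52.9 / 840 = 0.06 mm/yr.

0.06 mm/yr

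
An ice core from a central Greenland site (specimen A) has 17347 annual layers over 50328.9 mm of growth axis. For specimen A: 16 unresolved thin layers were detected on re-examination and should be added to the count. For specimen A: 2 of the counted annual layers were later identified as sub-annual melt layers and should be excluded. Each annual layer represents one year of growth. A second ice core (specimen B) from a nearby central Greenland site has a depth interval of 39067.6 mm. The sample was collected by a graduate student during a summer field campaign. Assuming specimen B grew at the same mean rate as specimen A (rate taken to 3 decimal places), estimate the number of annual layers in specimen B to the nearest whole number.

13476 annual layers

Specimen A: correcting the raw count gives 17347 − 2 + 16 = 17361 true annual layers.
A: Mean rate = 50328.9 mm / 17361 years ≈ 2.899 mm/yr.
B spans 39067.6 / 2.899 = 13476.23 years ≈ 13476 annual layers.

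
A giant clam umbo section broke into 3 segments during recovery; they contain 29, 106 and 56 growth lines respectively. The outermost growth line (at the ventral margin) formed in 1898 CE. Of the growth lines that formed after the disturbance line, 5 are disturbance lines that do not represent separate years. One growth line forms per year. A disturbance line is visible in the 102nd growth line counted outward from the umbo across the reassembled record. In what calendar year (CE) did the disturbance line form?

1814 CE

Total growth lines = 29 + 106 + 56 = 191.
191 − 102 = 89 growth lines lie beyond the disturbance line toward the ventral margin.
Excluding 5 false growth lines: 89 − 5 = 84.
The growth line at the ventral margin is 1898 CE, so the disturbance line dates to 1898 − 84 = 1814 CE.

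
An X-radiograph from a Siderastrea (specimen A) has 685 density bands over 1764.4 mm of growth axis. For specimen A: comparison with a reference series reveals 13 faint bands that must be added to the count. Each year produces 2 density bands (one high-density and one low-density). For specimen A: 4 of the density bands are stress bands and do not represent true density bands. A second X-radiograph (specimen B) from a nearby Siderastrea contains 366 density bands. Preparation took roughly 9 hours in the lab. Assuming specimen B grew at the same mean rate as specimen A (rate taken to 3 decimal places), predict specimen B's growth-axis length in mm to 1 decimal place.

930.6 mm

Specimen A: true density band count = 685 − 4 + 13 = 694.
Specimen A: 694 density bands at 2 per year is 694 / 2 = 347 years.
A: Mean rate = 1764.4 mm / 347 years ≈ 5.085 mm/year.
Specimen B: with 2 density bands per year, 366 / 2 = 183 years. For B, 5.085 mm/year × 183 years = 930.6 mm.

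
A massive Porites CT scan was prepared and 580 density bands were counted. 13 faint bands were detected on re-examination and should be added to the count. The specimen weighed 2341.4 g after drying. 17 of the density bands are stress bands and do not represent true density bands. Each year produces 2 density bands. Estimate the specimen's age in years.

288 years

Adjusted count: 580 − 17 + 13 = 576 density bands.
Dividing by 2 density bands per year: 576 / 2 = 288 years.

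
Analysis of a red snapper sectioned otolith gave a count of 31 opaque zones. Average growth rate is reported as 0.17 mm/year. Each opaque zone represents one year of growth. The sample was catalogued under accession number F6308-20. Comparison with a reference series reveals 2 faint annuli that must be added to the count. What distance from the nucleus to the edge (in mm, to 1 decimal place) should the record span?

5.6 mm

Adjusted count: 31 + 2 = 33 opaque zones.
33 years at 0.17 mm/year gives 0.17 × 33 = 5.6 mm.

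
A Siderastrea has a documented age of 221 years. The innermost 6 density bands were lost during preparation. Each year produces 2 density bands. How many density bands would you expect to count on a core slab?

436 density bands

With 2 density bands per year, 221 years would produce 221 × 2 = 442 density bands.
442 − 6 missed = 436 density bands expected in the prepared section.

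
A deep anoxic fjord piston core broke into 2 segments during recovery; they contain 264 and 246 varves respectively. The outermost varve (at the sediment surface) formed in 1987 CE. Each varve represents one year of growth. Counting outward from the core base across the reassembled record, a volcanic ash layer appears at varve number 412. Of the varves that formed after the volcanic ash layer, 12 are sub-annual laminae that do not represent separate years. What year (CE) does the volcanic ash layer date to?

1901 CE

Total varves = 264 + 246 = 510.
The volcanic ash layer sits at varve 412 from the core base, so 510 − 412 = 98 varves formed after it.
Excluding 12 false varves: 98 − 12 = 86.
The varve at the sediment surface is 1987 CE, so the volcanic ash layer dates to 1987 − 86 = 1901 CE.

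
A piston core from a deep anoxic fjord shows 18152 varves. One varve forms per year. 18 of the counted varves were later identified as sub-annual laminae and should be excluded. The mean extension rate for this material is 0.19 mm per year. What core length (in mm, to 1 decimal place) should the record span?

After corrections the count is 18152 − 18 = 18134 varves.
18134 years at 0.19 mm/year gives 0.19 × 18134 = 3445.5 mm.

3445.5 mm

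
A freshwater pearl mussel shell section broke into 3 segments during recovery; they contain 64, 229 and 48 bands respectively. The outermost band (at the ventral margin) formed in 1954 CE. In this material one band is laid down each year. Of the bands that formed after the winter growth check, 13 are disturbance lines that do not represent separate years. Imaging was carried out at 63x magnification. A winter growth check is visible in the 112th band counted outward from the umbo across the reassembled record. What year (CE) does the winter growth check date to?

1738 CE

Total bands = 64 + 229 + 48 = 341.
341 − 112 = 229 bands lie beyond the winter growth check toward the ventral margin.
229 − 13 false = 216 true bands after the winter growth check.
Counting back 216 years from 1954 CE places the winter growth check in 1954 − 216 = 1738 CE.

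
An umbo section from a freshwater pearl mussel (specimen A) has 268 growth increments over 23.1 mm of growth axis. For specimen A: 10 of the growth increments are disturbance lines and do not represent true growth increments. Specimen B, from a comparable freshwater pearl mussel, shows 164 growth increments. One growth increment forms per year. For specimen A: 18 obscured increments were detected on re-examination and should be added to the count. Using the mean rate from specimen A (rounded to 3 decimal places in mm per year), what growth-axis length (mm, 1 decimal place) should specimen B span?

13.8 mm

Specimen A: after corrections the count is 268 − 10 + 18 = 276 growth increments.
A: Extension rate ≈ 23.1 / 276 = 0.084 mm/yr.
Length of B = 0.084 × 164 = 13.8 mm.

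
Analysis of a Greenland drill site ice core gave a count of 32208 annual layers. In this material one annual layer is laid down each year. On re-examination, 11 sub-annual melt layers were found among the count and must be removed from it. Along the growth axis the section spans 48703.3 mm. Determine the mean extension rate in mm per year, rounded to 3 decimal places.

After corrections the count is 32208 − 11 = 32197 annual layers.
Extension rate ≈ 48703.3 / 32197 = 1.513 mm per year.

1.513 mm per year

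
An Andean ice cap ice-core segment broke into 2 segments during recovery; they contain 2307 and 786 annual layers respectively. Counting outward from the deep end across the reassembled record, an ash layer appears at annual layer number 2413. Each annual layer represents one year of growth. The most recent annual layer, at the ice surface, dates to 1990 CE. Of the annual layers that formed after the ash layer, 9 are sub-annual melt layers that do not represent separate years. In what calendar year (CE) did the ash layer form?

Total annual layers = 2307 + 786 = 3093.
Between annual layer 2413 and the ice surface there are 3093 − 2413 = 680 annual layers.
680 − 9 false = 671 true annual layers after the ash layer.
The annual layer at the ice surface is 1990 CE, so the ash layer dates to 1990 − 671 = 1319 CE.

1319 CE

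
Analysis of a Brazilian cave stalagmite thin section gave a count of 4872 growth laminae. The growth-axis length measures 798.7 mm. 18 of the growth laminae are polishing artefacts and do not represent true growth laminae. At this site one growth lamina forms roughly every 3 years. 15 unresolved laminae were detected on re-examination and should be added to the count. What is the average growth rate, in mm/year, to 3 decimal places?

0.055 mm/year

After corrections the count is 4872 − 18 + 15 = 4869 growth laminae.
At 3 years per growth lamina, 4869 × 3 = 14607 years.
Mean rate = 798.7 mm / 14607 years ≈ 0.055 mm/year.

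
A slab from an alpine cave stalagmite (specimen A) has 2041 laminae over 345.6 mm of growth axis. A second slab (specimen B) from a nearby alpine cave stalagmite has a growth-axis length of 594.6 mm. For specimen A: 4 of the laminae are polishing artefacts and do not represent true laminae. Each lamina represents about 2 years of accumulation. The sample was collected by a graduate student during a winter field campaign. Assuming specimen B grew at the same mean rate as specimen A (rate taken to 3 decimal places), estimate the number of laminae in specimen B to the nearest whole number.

Specimen A: adjusted count: 2041 − 4 = 2037 laminae.
Specimen A: at 2 years per lamina, 2037 × 2 = 4074 years.
A: Extension rate ≈ 345.6 / 4074 = 0.085 mm/yr.
B spans 594.6 / 0.085 = 6995.29 years; at 2 years per lamina that is 6995.29 / 2 ≈ 3498 laminae.

3498 laminae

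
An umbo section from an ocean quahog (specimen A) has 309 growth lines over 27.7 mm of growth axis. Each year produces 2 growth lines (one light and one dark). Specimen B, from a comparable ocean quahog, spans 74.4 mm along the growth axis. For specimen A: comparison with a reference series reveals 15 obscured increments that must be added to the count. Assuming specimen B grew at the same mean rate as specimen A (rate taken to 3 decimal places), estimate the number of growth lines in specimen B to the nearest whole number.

Specimen A: correcting the raw count gives 309 + 15 = 324 true growth lines.
Specimen A: 324 growth lines at 2 per year is 324 / 2 = 162 years.
A: Mean rate = 27.7 mm / 162 years ≈ 0.171 mm/year.
For B, 74.4 / 0.171 = 435.09 years; at 2 growth lines per year that is 435.09 × 2 ≈ 870 growth lines.

870 growth lines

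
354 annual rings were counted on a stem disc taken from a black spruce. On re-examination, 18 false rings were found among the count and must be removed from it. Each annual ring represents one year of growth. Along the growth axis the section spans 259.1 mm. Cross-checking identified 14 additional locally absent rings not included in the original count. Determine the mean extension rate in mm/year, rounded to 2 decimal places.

0.74 mm/year

Adjusted count: 354 − 18 + 14 = 350 annual rings.
Extension rate ≈ 259.1 / 350 = 0.74 mm/year.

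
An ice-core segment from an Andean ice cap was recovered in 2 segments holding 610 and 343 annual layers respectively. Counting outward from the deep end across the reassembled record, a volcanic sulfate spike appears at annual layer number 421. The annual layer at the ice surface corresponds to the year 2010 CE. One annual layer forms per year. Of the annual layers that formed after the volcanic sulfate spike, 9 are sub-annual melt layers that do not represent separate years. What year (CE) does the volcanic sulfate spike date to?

Total annual layers = 610 + 343 = 953.
The volcanic sulfate spike sits at annual layer 421 from the deep end, so 953 − 421 = 532 annual layers formed after it.
Excluding 9 false annual layers: 532 − 9 = 523.
2010 − 523 = 1487 CE.

1487 CE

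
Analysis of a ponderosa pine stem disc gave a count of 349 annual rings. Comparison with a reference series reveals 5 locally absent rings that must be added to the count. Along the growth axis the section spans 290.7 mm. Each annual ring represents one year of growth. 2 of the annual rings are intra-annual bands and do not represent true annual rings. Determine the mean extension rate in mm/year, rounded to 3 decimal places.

After corrections the count is 349 − 2 + 5 = 352 annual rings.
290.7 mm over 352 years gives 290.7 / 352 ≈ 0.826 mm/year.

0.826 mm/year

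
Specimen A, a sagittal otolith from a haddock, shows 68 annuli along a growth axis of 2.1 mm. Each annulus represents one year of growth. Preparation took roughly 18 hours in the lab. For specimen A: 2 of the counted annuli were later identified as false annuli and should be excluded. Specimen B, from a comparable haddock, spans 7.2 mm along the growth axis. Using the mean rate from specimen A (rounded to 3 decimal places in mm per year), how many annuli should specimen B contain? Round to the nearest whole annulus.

225 annuli

Specimen A: after corrections the count is 68 − 2 = 66 annuli.
A: Extension rate ≈ 2.1 / 66 = 0.032 mm per year.
Specimen B: 7.2 mm / 0.032 mm per year = 225.00 years ≈ 225 annuli.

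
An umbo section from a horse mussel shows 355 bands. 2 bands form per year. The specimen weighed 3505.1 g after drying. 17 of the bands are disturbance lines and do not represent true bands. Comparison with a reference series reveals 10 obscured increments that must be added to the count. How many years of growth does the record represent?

174 years

After corrections the count is 355 − 17 + 10 = 348 bands.
Dividing by 2 bands per year: 348 / 2 = 174 years.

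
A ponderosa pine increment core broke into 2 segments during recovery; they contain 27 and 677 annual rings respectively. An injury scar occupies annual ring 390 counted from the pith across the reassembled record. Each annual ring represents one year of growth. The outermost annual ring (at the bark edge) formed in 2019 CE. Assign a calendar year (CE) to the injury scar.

1705 CE

Total annual rings = 27 + 677 = 704.
Between annual ring 390 and the bark edge there are 704 − 390 = 314 annual rings.
Counting back 314 years from 2019 CE places the injury scar in 2019 − 314 = 1705 CE.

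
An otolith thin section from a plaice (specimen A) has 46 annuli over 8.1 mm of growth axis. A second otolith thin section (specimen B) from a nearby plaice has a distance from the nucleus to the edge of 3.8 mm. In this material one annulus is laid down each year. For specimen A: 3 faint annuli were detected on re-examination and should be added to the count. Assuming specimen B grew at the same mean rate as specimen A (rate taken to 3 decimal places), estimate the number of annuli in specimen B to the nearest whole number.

Specimen A: after corrections the count is 46 + 3 = 49 annuli.
A: 8.1 mm over 49 years gives 8.1 / 49 ≈ 0.165 mm/yr.
For B, 3.8 / 0.165 = 23.03 years ≈ 23 annuli.

23 annuli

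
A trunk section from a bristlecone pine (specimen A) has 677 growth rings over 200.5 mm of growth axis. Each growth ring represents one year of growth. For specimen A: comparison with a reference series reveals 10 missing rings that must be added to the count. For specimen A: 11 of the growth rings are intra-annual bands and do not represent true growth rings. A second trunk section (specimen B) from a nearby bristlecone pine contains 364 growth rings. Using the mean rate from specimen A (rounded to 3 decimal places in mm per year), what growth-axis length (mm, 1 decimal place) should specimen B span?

Specimen A: adjusted count: 677 − 11 + 10 = 676 growth rings.
A: Extension rate ≈ 200.5 / 676 = 0.297 mm per year.
For B, 0.297 mm/year × 364 years = 108.1 mm.

108.1 mm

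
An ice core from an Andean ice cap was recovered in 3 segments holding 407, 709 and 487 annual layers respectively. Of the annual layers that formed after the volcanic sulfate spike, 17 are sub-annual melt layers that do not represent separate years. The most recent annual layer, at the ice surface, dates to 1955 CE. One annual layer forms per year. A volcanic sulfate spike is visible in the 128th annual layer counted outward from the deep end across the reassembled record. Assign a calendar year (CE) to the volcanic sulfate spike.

497 CE

Total annual layers = 407 + 709 + 487 = 1603.
Between annual layer 128 and the ice surface there are 1603 − 128 = 1475 annual layers.
1475 − 17 false = 1458 true annual layers after the volcanic sulfate spike.
The annual layer at the ice surface is 1955 CE, so the volcanic sulfate spike dates to 1955 − 1458 = 497 CE.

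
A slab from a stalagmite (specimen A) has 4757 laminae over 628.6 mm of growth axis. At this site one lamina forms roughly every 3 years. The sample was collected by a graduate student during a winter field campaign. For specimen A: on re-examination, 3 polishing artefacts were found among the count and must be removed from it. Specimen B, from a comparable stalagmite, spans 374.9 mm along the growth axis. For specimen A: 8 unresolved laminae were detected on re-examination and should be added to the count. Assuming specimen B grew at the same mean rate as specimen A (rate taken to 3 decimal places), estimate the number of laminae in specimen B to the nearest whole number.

Specimen A: adjusted count: 4757 − 3 + 8 = 4762 laminae.
Specimen A: at 3 years per lamina, 4762 × 3 = 14286 years.
A: 628.6 mm over 14286 years gives 628.6 / 14286 ≈ 0.044 mm/yr.
B spans 374.9 / 0.044 = 8520.45 years; at 3 years per lamina that is 8520.45 / 3 ≈ 2840 laminae.

2840 laminae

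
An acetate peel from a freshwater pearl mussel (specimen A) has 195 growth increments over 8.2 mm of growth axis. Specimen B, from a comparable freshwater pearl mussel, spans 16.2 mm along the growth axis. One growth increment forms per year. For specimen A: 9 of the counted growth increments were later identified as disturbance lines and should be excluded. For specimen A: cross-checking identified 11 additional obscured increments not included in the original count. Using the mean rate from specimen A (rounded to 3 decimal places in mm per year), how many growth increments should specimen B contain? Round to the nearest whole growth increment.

Specimen A: adjusted count: 195 − 9 + 11 = 197 growth increments.
A: Extension rate ≈ 8.2 / 197 = 0.042 mm/yr.
Specimen B: 16.2 mm / 0.042 mm per year = 385.71 years ≈ 386 growth increments.

386 growth increments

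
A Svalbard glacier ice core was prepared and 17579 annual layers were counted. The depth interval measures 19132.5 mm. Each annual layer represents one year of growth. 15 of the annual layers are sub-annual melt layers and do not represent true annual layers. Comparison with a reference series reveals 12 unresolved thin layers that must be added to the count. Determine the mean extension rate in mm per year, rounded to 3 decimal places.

1.089 mm per year

Adjusted count: 17579 − 15 + 12 = 17576 annual layers.
19132.5 mm over 17576 years gives 19132.5 / 17576 ≈ 1.089 mm per year.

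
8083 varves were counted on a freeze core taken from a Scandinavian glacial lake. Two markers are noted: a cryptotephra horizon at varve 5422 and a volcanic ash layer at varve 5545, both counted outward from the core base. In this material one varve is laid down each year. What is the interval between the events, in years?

123 yr

The two markers are separated by 5545 − 5422 = 123 varves.
That is 123 years at one varve per year.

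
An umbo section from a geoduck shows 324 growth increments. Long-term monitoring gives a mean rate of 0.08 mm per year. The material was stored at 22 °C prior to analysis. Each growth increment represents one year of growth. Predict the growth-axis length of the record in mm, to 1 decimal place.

The record spans 324 years at 0.08 mm per year.
324 years at 0.08 mm/year gives 0.08 × 324 = 25.9 mm.

25.9 mm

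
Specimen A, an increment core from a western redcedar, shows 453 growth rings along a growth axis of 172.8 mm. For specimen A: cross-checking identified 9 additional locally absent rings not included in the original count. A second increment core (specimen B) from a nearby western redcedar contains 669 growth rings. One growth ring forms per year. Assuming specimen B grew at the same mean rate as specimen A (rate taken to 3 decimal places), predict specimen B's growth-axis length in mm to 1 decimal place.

250.2 mm

Specimen A: true growth ring count = 453 + 9 = 462.
A: Mean rate = 172.8 mm / 462 years ≈ 0.374 mm/yr.
For B, 0.374 mm/year × 669 years = 250.2 mm.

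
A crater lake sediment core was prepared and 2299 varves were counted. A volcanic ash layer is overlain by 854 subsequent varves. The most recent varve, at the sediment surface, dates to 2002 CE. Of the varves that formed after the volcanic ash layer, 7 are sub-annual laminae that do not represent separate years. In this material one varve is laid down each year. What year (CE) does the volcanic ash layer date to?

1155 CE

There are 854 varves younger than the volcanic ash layer.
Excluding 7 false varves: 854 − 7 = 847.
Counting back 847 years from 2002 CE places the volcanic ash layer in 2002 − 847 = 1155 CE.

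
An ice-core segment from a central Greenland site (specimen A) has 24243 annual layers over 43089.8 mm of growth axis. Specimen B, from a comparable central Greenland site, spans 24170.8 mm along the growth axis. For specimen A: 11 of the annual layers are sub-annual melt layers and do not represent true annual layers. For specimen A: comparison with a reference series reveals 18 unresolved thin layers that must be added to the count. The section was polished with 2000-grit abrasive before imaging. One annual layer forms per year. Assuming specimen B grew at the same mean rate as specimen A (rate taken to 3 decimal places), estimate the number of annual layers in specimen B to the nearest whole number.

Specimen A: true annual layer count = 24243 − 11 + 18 = 24250.
A: Mean rate = 43089.8 mm / 24250 years ≈ 1.777 mm/year.
For B, 24170.8 / 1.777 = 13602.03 years ≈ 13602 annual layers.

13602 annual layers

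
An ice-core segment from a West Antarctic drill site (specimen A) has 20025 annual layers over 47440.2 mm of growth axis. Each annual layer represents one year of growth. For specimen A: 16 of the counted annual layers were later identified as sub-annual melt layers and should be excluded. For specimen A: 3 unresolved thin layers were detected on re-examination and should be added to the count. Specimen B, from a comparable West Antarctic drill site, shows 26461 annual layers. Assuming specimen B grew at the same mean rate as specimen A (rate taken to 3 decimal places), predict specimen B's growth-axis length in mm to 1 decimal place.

62739.0 mm

Specimen A: adjusted count: 20025 − 16 + 3 = 20012 annual layers.
A: 47440.2 mm over 20012 years gives 47440.2 / 20012 ≈ 2.371 mm/year.
Length of B = 2.371 × 26461 = 62739.0 mm.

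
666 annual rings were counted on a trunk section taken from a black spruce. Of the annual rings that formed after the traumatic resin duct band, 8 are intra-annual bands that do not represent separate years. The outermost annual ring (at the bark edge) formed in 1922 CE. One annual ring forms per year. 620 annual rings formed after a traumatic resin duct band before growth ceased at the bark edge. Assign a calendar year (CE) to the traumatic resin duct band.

620 annual rings formed after the traumatic resin duct band.
Excluding 8 false annual rings: 620 − 8 = 612.
The annual ring at the bark edge is 1922 CE, so the traumatic resin duct band dates to 1922 − 612 = 1310 CE.

1310 CE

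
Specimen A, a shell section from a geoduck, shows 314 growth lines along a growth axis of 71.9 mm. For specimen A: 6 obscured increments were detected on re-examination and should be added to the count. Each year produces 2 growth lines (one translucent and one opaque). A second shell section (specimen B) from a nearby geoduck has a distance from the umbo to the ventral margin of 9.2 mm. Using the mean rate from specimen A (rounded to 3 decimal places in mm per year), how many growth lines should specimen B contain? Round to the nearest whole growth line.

Specimen A: adjusted count: 314 + 6 = 320 growth lines.
Specimen A: with 2 growth lines per year, 320 / 2 = 160 years.
A: Extension rate ≈ 71.9 / 160 = 0.449 mm per year.
B spans 9.2 / 0.449 = 20.49 years; at 2 growth lines per year that is 20.49 × 2 ≈ 41 growth lines.

41 growth lines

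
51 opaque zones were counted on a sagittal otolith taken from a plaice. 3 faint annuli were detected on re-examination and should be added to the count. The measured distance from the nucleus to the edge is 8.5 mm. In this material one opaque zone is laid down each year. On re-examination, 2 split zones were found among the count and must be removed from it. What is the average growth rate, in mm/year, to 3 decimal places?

0.163 mm/year

After corrections the count is 51 − 2 + 3 = 52 opaque zones.
Extension rate ≈ 8.5 / 52 = 0.163 mm/year.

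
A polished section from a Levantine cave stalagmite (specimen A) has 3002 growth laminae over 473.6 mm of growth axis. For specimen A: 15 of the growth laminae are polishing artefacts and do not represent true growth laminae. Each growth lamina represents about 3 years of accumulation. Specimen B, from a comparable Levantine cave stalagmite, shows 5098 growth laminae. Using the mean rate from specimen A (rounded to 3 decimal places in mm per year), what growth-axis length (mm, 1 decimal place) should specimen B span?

810.6 mm

Specimen A: after corrections the count is 3002 − 15 = 2987 growth laminae.
Specimen A: at 3 years per growth lamina, 2987 × 3 = 8961 years.
A: Mean rate = 473.6 mm / 8961 years ≈ 0.053 mm/yr.
Specimen B: at 3 years per growth lamina, 5098 × 3 = 15294 years. For B, 0.053 mm/year × 15294 years = 810.6 mm.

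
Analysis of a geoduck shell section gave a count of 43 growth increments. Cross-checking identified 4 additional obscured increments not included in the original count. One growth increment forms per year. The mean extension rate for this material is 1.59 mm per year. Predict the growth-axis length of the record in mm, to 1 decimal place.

After corrections the count is 43 + 4 = 47 growth increments.
47 years at 1.59 mm/year gives 1.59 × 47 = 74.7 mm.

74.7 mm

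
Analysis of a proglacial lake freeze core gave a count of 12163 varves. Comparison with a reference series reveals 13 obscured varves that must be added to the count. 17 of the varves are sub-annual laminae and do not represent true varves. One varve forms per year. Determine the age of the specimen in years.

12159 yr

Correcting the raw count gives 12163 − 17 + 13 = 12159 true varves.
At one varve per year, that is 12159 years.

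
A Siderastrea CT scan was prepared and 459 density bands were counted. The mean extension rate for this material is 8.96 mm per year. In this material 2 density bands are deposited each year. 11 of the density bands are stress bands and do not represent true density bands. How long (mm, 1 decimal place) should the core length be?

After corrections the count is 459 − 11 = 448 density bands.
With 2 density bands per year, 448 / 2 = 224 years.
Predicted length = 8.96 mm/year × 224 years = 2007.0 mm.

2007.0 mm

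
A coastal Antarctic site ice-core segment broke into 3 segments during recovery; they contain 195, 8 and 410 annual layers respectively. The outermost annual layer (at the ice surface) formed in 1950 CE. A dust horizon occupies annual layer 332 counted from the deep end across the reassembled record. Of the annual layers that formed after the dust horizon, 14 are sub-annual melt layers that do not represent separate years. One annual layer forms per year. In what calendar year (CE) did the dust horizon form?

1683 CE

Total annual layers = 195 + 8 + 410 = 613.
613 − 332 = 281 annual layers lie beyond the dust horizon toward the ice surface.
Removing the 14 false annual layers leaves 281 − 14 = 267 true annual layers beyond the dust horizon.
Counting back 267 years from 1950 CE places the dust horizon in 1950 − 267 = 1683 CE.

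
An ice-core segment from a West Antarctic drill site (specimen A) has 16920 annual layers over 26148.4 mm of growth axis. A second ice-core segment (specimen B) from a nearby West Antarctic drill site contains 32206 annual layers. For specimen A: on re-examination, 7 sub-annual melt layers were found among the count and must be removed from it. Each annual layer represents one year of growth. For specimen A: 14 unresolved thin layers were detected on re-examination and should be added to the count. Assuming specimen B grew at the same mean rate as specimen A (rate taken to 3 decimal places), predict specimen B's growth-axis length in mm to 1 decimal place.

Specimen A: correcting the raw count gives 16920 − 7 + 14 = 16927 true annual layers.
A: Mean rate = 26148.4 mm / 16927 years ≈ 1.545 mm/yr.
For B, 1.545 mm/year × 32206 years = 49758.3 mm.

49758.3 mm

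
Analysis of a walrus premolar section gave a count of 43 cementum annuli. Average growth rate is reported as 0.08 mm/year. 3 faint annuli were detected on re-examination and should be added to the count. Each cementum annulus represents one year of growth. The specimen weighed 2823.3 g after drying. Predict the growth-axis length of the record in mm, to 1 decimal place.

3.7 mm

After corrections the count is 43 + 3 = 46 cementum annuli.
Length ≈ 0.08 × 46 = 3.7 mm.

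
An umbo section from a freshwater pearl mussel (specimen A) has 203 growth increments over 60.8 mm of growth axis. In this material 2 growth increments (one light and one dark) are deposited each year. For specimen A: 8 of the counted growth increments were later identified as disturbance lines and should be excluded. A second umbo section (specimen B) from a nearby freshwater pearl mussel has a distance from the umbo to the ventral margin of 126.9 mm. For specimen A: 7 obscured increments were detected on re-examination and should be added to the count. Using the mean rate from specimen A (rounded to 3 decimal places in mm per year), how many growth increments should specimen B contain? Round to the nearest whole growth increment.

Specimen A: correcting the raw count gives 203 − 8 + 7 = 202 true growth increments.
Specimen A: with 2 growth increments per year, 202 / 2 = 101 years.
A: 60.8 mm over 101 years gives 60.8 / 101 ≈ 0.602 mm/year.
For B, 126.9 / 0.602 = 210.80 years; at 2 growth increments per year that is 210.80 × 2 ≈ 422 growth increments.

422 growth increments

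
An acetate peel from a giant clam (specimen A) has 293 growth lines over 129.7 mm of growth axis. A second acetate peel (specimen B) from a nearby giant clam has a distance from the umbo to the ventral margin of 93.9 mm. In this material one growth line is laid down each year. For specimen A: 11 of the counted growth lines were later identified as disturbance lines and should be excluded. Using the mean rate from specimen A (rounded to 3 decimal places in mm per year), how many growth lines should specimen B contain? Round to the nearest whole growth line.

204 growth lines

Specimen A: true growth line count = 293 − 11 = 282.
A: 129.7 mm over 282 years gives 129.7 / 282 ≈ 0.460 mm/yr.
Specimen B: 93.9 mm / 0.460 mm per year = 204.13 years ≈ 204 growth lines.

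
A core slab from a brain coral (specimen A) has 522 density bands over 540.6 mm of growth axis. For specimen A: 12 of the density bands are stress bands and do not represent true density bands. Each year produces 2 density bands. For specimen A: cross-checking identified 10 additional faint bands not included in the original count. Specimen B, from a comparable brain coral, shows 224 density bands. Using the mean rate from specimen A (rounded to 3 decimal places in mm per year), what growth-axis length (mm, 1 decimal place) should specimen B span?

Specimen A: after corrections the count is 522 − 12 + 10 = 520 density bands.
Specimen A: dividing by 2 density bands per year: 520 / 2 = 260 years.
A: Mean rate = 540.6 mm / 260 years ≈ 2.079 mm/year.
Specimen B: dividing by 2 density bands per year: 224 / 2 = 112 years. Length of B = 2.079 × 112 = 232.8 mm.

232.8 mm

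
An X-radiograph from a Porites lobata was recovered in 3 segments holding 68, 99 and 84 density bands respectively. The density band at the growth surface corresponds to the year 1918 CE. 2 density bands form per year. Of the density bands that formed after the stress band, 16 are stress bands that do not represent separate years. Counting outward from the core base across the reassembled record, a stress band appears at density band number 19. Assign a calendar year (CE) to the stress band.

1810 CE

Total density bands = 68 + 99 + 84 = 251.
Between density band 19 and the growth surface there are 251 − 19 = 232 density bands.
Excluding 16 false density bands: 232 − 16 = 216.
With 2 density bands per year, 216 / 2 = 108 years.
1918 − 108 = 1810 CE.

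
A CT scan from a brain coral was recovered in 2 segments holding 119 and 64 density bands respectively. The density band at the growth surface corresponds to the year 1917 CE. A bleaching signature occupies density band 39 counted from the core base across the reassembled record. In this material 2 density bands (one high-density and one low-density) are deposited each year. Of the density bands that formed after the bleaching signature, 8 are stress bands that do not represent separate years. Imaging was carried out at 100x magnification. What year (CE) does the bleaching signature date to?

Total density bands = 119 + 64 = 183.
183 − 39 = 144 density bands lie beyond the bleaching signature toward the growth surface.
Removing the 8 false density bands leaves 144 − 8 = 136 true density bands beyond the bleaching signature.
With 2 density bands per year, 136 / 2 = 68 years.
The density band at the growth surface is 1917 CE, so the bleaching signature dates to 1917 − 68 = 1849 CE.

1849 CE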